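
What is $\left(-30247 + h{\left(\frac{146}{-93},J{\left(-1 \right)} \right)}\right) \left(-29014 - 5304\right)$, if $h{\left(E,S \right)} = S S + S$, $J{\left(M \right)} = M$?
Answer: $1038016546$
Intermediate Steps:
$h{\left(E,S \right)} = S + S^{2}$ ($h{\left(E,S \right)} = S^{2} + S = S + S^{2}$)
$\left(-30247 + h{\left(\frac{146}{-93},J{\left(-1 \right)} \right)}\right) \left(-29014 - 5304\right) = \left(-30247 - \left(1 - 1\right)\right) \left(-29014 - 5304\right) = \left(-30247 - 0\right) \left(-34318\right) = \left(-30247 + 0\right) \left(-34318\right) = \left(-30247\right) \left(-34318\right) = 1038016546$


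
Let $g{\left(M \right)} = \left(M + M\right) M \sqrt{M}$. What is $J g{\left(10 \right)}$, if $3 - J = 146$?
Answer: $- 28600 \sqrt{10} \approx -90441.0$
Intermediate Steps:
$J = -143$ ($J = 3 - 146 = -143$)
$g{\left(M \right)} = 2 M^{\frac{5}{2}}$ ($g{\left(M \right)} = 2 M M \sqrt{M} = 2 M^{2} \sqrt{M} = 2 M^{\frac{5}{2}}$)
$J g{\left(10 \right)} = - 143 \cdot 2 \cdot 10^{\frac{5}{2}} = - 143 \cdot 2 \cdot 100 \sqrt{10} = - 143 \cdot 200 \sqrt{10} = - 28600 \sqrt{10}$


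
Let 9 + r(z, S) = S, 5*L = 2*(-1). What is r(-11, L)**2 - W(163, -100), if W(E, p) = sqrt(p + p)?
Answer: 2209/25 - 10*I*sqrt(2) ≈ 88.36 - 14.142*I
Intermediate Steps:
L = -2/5 (L = (2*(-1))/5 = (1/5)*(-2) = -2/5 ≈ -0.40000)
r(z, S) = -9 + S
W(E, p) = sqrt(2)*sqrt(p) (W(E, p) = sqrt(2*p) = sqrt(2)*sqrt(p))
r(-11, L)**2 - W(163, -100) = (-9 - 2/5)**2 - sqrt(2)*sqrt(-100) = (-47/5)**2 - sqrt(2)*10*I = 2209/25 - 10*I*sqrt(2)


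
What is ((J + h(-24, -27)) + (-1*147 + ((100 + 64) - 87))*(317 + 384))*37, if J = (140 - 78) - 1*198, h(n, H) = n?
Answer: -1821510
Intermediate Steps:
J = -136 (J = 62 - 198 = -136)
((J + h(-24, -27)) + (-1*147 + ((100 + 64) - 87))*(317 + 384))*37 = ((-136 - 24) + (-1*147 + ((100 + 64) - 87))*(317 + 384))*37 = (-160 + (-147 + (164 - 87))*701)*37 = (-160 + (-147 + 77)*701)*37 = (-160 - 70*701)*37 = (-160 - 49070)*37 = -49230*37 = -1821510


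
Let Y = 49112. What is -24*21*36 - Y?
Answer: -67256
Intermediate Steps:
-24*21*36 - Y = -24*21*36 - 1*49112 = -504*36 - 49112 = -18144 - 49112 = -67256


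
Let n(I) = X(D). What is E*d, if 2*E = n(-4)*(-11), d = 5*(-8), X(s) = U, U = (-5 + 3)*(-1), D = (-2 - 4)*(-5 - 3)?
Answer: 440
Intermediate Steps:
D = 48 (D = -6*(-8) = 48)
U = 2 (U = -2*(-1) = 2)
X(s) = 2
n(I) = 2
d = -40
E = -11 (E = (2*(-11))/2 = (½)*(-22) = -11)
E*d = -11*(-40) = 440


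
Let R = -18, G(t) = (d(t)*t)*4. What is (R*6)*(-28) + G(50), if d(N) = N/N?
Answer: 3224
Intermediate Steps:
d(N) = 1
G(t) = 4*t (G(t) = (1*t)*4 = t*4 = 4*t)
(R*6)*(-28) + G(50) = -18*6*(-28) + 4*50 = -108*(-28) + 200 = 3024 + 200 = 3224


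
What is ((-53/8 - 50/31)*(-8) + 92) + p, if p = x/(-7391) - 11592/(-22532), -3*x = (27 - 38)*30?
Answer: 204440781313/1290638593 ≈ 158.40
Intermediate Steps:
x = 110 (x = -(27 - 38)*30/3 = -(-11)*30/3 = -⅓*(-330) = 110)
p = 20799488/41633503 (p = 110/(-7391) - 11592/(-22532) = 110*(-1/7391) - 11592*(-1/22532) = -110/7391 + 2898/5633 = 20799488/41633503 ≈ 0.49959)
((-53/8 - 50/31)*(-8) + 92) + p = ((-53/8 - 50/31)*(-8) + 92) + 20799488/41633503 = (-2043/248*(-8) + 92) + 20799488/41633503 = (2043/31 + 92) + 20799488/41633503 = 4895/31 + 20799488/41633503 = 204440781313/1290638593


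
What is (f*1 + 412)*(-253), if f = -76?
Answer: -85008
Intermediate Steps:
(f*1 + 412)*(-253) = (-76*1 + 412)*(-253) = (-76 + 412)*(-253) = 336*(-253) = -85008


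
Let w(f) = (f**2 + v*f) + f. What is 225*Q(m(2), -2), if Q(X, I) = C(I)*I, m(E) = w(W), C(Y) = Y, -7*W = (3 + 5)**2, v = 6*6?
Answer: 900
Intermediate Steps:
v = 36
W = -64/7 (W = -(3 + 5)**2/7 = -1/7*8**2 = -1/7*64 = -64/7 ≈ -9.1429)
w(f) = f**2 + 37*f (w(f) = (f**2 + 36*f) + f = f**2 + 37*f)
m(E) = -12480/49 (m(E) = -64*(37 - 64/7)/7 = -64/7*195/7 = -12480/49)
Q(X, I) = I**2 (Q(X, I) = I*I = I**2)
225*Q(m(2), -2) = 225*(-2)**2 = 225*4 = 900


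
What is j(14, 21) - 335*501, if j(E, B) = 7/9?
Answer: -1510508/9 ≈ -1.6783e+5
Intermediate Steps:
j(E, B) = 7/9 (j(E, B) = 7*(1/9) = 7/9)
j(14, 21) - 335*501 = 7/9 - 335*501 = 7/9 - 167835 = -1510508/9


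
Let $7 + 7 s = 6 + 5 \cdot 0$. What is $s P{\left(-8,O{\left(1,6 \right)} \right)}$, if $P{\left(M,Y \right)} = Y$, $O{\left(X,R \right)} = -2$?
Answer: $\frac{2}{7} \approx 0.28571$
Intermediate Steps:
$s = - \frac{1}{7}$ ($s = -1 + \frac{6 + 5 \cdot 0}{7} = -1 + \frac{6 + 0}{7} = -1 + \frac{1}{7} \cdot 6 = -1 + \frac{6}{7} = - \frac{1}{7} \approx -0.14286$)
$s P{\left(-8,O{\left(1,6 \right)} \right)} = \left(- \frac{1}{7}\right) \left(-2\right) = \frac{2}{7}$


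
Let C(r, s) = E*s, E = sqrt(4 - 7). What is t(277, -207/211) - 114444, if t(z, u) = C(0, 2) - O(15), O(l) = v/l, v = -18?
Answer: -572214/5 + 2*I*sqrt(3) ≈ -1.1444e+5 + 3.4641*I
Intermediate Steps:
E = I*sqrt(3) (E = sqrt(-3) = I*sqrt(3) ≈ 1.732*I)
O(l) = -18/l
C(r, s) = I*s*sqrt(3) (C(r, s) = (I*sqrt(3))*s = I*s*sqrt(3))
t(z, u) = 6/5 + 2*I*sqrt(3) (t(z, u) = I*2*sqrt(3) - (-18)/15 = 2*I*sqrt(3) - (-18)/15 = 2*I*sqrt(3) - 1*(-6/5) = 2*I*sqrt(3) + 6/5 = 6/5 + 2*I*sqrt(3))
t(277, -207/211) - 114444 = (6/5 + 2*I*sqrt(3)) - 114444 = -572214/5 + 2*I*sqrt(3)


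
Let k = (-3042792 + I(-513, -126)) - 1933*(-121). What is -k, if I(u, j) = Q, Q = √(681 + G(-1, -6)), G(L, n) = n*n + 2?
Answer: 2808899 - √719 ≈ 2.8089e+6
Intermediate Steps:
G(L, n) = 2 + n² (G(L, n) = n² + 2 = 2 + n²)
Q = √719 (Q = √(681 + (2 + (-6)²)) = √(681 + (2 + 36)) = √(681 + 38) = √719 ≈ 26.814)
I(u, j) = √719
k = -2808899 + √719 (k = (-3042792 + √719) - 1933*(-121) = (-3042792 + √719) + 233893 = -2808899 + √719 ≈ -2.8089e+6)
-k = -(-2808899 + √719) = 2808899 - √719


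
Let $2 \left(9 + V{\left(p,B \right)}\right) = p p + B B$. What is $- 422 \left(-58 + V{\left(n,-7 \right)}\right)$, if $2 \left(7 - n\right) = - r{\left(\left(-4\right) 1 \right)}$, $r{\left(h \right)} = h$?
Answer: $12660$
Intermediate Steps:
$n = 5$ ($n = 7 - \frac{\left(-1\right) \left(\left(-4\right) 1\right)}{2} = 7 - \frac{\left(-1\right) \left(-4\right)}{2} = 7 - 2 = 5$)
$V{\left(p,B \right)} = -9 + \frac{B^{2}}{2} + \frac{p^{2}}{2}$ ($V{\left(p,B \right)} = -9 + \frac{p p + B B}{2} = -9 + \frac{p^{2} + B^{2}}{2} = -9 + \frac{B^{2} + p^{2}}{2} = -9 + \left(\frac{B^{2}}{2} + \frac{p^{2}}{2}\right) = -9 + \frac{B^{2}}{2} + \frac{p^{2}}{2}$)
$- 422 \left(-58 + V{\left(n,-7 \right)}\right) = - 422 \left(-58 + \left(-9 + \frac{\left(-7\right)^{2}}{2} + \frac{5^{2}}{2}\right)\right) = - 422 \left(-58 + \left(-9 + \frac{1}{2} \cdot 49 + \frac{1}{2} \cdot 25\right)\right) = - 422 \left(-58 + \left(-9 + \frac{49}{2} + \frac{25}{2}\right)\right) = - 422 \left(-58 + 28\right) = - 422 \left(-30\right) = \left(-1\right) \left(-12660\right) = 12660$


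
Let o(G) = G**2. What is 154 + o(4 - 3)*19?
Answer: 173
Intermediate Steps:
154 + o(4 - 3)*19 = 154 + (4 - 3)**2*19 = 154 + 1**2*19 = 154 + 1*19 = 154 + 19 = 173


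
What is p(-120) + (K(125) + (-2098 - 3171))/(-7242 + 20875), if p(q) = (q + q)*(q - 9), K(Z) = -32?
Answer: 422072379/13633 ≈ 30960.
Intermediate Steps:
p(q) = 2*q*(-9 + q) (p(q) = (2*q)*(-9 + q) = 2*q*(-9 + q))
p(-120) + (K(125) + (-2098 - 3171))/(-7242 + 20875) = 2*(-120)*(-9 - 120) + (-32 + (-2098 - 3171))/(-7242 + 20875) = 2*(-120)*(-129) + (-32 - 5269)/13633 = 30960 - 5301*1/13633 = 30960 - 5301/13633 = 422072379/13633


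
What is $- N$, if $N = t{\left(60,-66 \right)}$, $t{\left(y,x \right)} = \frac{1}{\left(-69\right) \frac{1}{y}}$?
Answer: $\frac{20}{23} \approx 0.86957$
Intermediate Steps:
$t{\left(y,x \right)} = - \frac{y}{69}$
$N = - \frac{20}{23}$ ($N = \left(- \frac{1}{69}\right) 60 = - \frac{20}{23} \approx -0.86957$)
$- N = \left(-1\right) \left(- \frac{20}{23}\right) = \frac{20}{23}$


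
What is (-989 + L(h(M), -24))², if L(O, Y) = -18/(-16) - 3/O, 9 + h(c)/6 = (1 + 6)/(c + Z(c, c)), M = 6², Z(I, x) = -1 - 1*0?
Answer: 118069956/121 ≈ 9.7579e+5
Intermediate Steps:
Z(I, x) = -1 (Z(I, x) = -1 + 0 = -1)
M = 36
h(c) = -54 + 42/(-1 + c) (h(c) = -54 + 6*((1 + 6)/(c - 1)) = -54 + 6*(7/(-1 + c)) = -54 + 42/(-1 + c))
L(O, Y) = 9/8 - 3/O (L(O, Y) = -18*(-1/16) - 3/O = 9/8 - 3/O)
(-989 + L(h(M), -24))² = (-989 + (9/8 - 3*(-1 + 36)/(6*(16 - 9*36))))² = (-989 + (9/8 - 3*35/(6*(16 - 324))))² = (-989 + (9/8 - 3/(6*(1/35)*(-308))))² = (-989 + (9/8 - 3/(-264/5)))² = (-989 + (9/8 - 3*(-5/264)))² = (-989 + (9/8 + 5/88))² = (-989 + 13/11)² = (-10866/11)² = 118069956/121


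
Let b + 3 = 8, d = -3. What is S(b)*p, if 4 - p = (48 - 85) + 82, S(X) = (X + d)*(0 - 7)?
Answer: 574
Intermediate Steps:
b = 5 (b = -3 + 8 = 5)
S(X) = 21 - 7*X (S(X) = (X - 3)*(0 - 7) = (-3 + X)*(-7) = 21 - 7*X)
p = -41 (p = 4 - ((48 - 85) + 82) = 4 - (-37 + 82) = 4 - 1*45 = 4 - 45 = -41)
S(b)*p = (21 - 7*5)*(-41) = (21 - 35)*(-41) = -14*(-41) = 574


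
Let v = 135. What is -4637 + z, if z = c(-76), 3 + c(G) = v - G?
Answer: -4429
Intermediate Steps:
c(G) = 132 - G (c(G) = -3 + (135 - G) = 132 - G)
z = 208 (z = 132 - 1*(-76) = 132 + 76 = 208)
-4637 + z = -4637 + 208 = -4429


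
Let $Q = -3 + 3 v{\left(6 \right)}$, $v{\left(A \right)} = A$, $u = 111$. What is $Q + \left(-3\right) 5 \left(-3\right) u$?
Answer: $5010$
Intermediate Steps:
$Q = 15$ ($Q = -3 + 3 \cdot 6 = -3 + 18 = 15$)
$Q + \left(-3\right) 5 \left(-3\right) u = 15 + \left(-3\right) 5 \left(-3\right) 111 = 15 + \left(-15\right) \left(-3\right) 111 = 15 + 45 \cdot 111 = 15 + 4995 = 5010$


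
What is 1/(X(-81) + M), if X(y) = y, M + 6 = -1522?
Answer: -1/1609 ≈ -0.00062150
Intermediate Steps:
M = -1528 (M = -6 - 1522 = -1528)
1/(X(-81) + M) = 1/(-81 - 1528) = 1/(-1609) = -1/1609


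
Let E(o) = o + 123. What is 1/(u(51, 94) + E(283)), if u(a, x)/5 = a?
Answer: 1/661 ≈ 0.0015129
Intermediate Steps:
u(a, x) = 5*a
E(o) = 123 + o
1/(u(51, 94) + E(283)) = 1/(5*51 + (123 + 283)) = 1/(255 + 406) = 1/661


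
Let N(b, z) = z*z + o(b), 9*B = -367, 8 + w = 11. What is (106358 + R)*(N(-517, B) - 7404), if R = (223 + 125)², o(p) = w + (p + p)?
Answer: -124773370252/81 ≈ -1.5404e+9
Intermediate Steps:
w = 3 (w = -8 + 11 = 3)
o(p) = 3 + 2*p (o(p) = 3 + (p + p) = 3 + 2*p)
B = -367/9 (B = (⅑)*(-367) = -367/9 ≈ -40.778)
N(b, z) = 3 + z² + 2*b (N(b, z) = z*z + (3 + 2*b) = z² + (3 + 2*b) = 3 + z² + 2*b)
R = 121104 (R = 348² = 121104)
(106358 + R)*(N(-517, B) - 7404) = (106358 + 121104)*((3 + (-367/9)² + 2*(-517)) - 7404) = 227462*((3 + 134689/81 - 1034) - 7404) = 227462*(51178/81 - 7404) = 227462*(-548546/81) = -124773370252/81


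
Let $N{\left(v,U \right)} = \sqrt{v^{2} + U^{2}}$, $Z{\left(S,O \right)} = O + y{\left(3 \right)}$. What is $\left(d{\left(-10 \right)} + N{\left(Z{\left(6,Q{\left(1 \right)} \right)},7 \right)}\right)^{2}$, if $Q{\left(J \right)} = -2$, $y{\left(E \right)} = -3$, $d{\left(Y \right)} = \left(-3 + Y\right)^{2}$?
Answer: $\left(169 + \sqrt{74}\right)^{2} \approx 31543.0$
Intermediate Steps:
$Z{\left(S,O \right)} = -3 + O$ ($Z{\left(S,O \right)} = O - 3 = -3 + O$)
$N{\left(v,U \right)} = \sqrt{U^{2} + v^{2}}$
$\left(d{\left(-10 \right)} + N{\left(Z{\left(6,Q{\left(1 \right)} \right)},7 \right)}\right)^{2} = \left(\left(-3 - 10\right)^{2} + \sqrt{7^{2} + \left(-3 - 2\right)^{2}}\right)^{2} = \left(\left(-13\right)^{2} + \sqrt{49 + \left(-5\right)^{2}}\right)^{2} = \left(169 + \sqrt{49 + 25}\right)^{2} = \left(169 + \sqrt{74}\right)^{2}$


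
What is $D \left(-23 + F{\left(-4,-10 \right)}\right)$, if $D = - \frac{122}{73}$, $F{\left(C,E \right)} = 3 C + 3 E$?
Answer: $\frac{7930}{73} \approx 108.63$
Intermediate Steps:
$D = - \frac{122}{73}$ ($D = \left(-122\right) \frac{1}{73} = - \frac{122}{73} \approx -1.6712$)
$D \left(-23 + F{\left(-4,-10 \right)}\right) = - \frac{122 \left(-23 + \left(3 \left(-4\right) + 3 \left(-10\right)\right)\right)}{73} = - \frac{122 \left(-23 - 42\right)}{73} = \left(- \frac{122}{73}\right) \left(-65\right) = \frac{7930}{73}$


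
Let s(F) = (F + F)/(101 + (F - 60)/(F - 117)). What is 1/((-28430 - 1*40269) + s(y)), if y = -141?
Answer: -8753/601346599 ≈ -1.4556e-5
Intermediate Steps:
s(F) = 2*F/(101 + (-60 + F)/(-117 + F)) (s(F) = (2*F)/(101 + (-60 + F)/(-117 + F)) = 2*F/(101 + (-60 + F)/(-117 + F)))
1/((-28430 - 1*40269) + s(y)) = 1/((-28430 - 1*40269) + (2/3)*(-141)*(-117 - 141)/(-3959 + 34*(-141))) = 1/((-28430 - 40269) + (2/3)*(-141)*(-258)/(-3959 - 4794)) = 1/(-68699 + (2/3)*(-141)*(-258)/(-8753)) = 1/(-68699 + (2/3)*(-141)*(-1/8753)*(-258)) = 1/(-68699 - 24252/8753) = 1/(-601346599/8753) = -8753/601346599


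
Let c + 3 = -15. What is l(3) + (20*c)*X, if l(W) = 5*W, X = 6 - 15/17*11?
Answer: 22935/17 ≈ 1349.1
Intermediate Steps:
c = -18 (c = -3 - 15 = -18)
X = -63/17 (X = 6 - 15*1/17*11 = 6 - 15/17*11 = 6 - 165/17 = -63/17 ≈ -3.7059)
l(3) + (20*c)*X = 5*3 + (20*(-18))*(-63/17) = 15 - 360*(-63/17) = 15 + 22680/17 = 22935/17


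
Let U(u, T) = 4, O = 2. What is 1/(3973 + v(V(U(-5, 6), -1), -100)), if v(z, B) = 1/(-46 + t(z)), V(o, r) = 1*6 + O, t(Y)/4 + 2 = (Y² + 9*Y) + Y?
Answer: 522/2073907 ≈ 0.00025170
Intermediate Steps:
t(Y) = -8 + 4*Y² + 40*Y (t(Y) = -8 + 4*((Y² + 9*Y) + Y) = -8 + 4*(Y² + 10*Y) = -8 + (4*Y² + 40*Y) = -8 + 4*Y² + 40*Y)
V(o, r) = 8 (V(o, r) = 1*6 + 2 = 6 + 2 = 8)
v(z, B) = 1/(-54 + 4*z² + 40*z) (v(z, B) = 1/(-46 + (-8 + 4*z² + 40*z)) = 1/(-54 + 4*z² + 40*z))
1/(3973 + v(V(U(-5, 6), -1), -100)) = 1/(3973 + 1/(2*(-27 + 2*8² + 20*8))) = 1/(3973 + 1/(2*(-27 + 2*64 + 160))) = 1/(3973 + 1/(2*(-27 + 128 + 160))) = 1/(3973 + (½)/261) = 1/(3973 + (½)*(1/261)) = 1/(3973 + 1/522) = 1/(2073907/522) = 522/2073907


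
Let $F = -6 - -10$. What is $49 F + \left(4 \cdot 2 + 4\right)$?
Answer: $208$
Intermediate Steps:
$F = 4$ ($F = -6 + 10 = 4$)
$49 F + \left(4 \cdot 2 + 4\right) = 49 \cdot 4 + \left(4 \cdot 2 + 4\right) = 196 + \left(8 + 4\right) = 196 + 12 = 208$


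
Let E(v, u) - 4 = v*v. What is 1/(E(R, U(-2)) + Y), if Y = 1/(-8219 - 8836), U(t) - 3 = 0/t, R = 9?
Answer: 17055/1449674 ≈ 0.011765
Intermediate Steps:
U(t) = 3 (U(t) = 3 + 0/t = 3 + 0 = 3)
E(v, u) = 4 + v**2 (E(v, u) = 4 + v*v = 4 + v**2)
Y = -1/17055 (Y = 1/(-17055) = -1/17055 ≈ -5.8634e-5)
1/(E(R, U(-2)) + Y) = 1/((4 + 9**2) - 1/17055) = 1/((4 + 81) - 1/17055) = 1/(85 - 1/17055) = 1/(1449674/17055) = 17055/1449674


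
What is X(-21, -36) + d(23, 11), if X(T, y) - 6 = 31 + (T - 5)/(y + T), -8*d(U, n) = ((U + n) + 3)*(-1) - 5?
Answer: 9737/228 ≈ 42.706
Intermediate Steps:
d(U, n) = 1 + U/8 + n/8 (d(U, n) = -(((U + n) + 3)*(-1) - 5)/8 = -((3 + U + n)*(-1) - 5)/8 = -((-3 - U - n) - 5)/8 = -(-8 - U - n)/8 = 1 + U/8 + n/8)
X(T, y) = 37 + (-5 + T)/(T + y) (X(T, y) = 6 + (31 + (T - 5)/(y + T)) = 6 + (31 + (-5 + T)/(T + y)) = 37 + (-5 + T)/(T + y))
X(-21, -36) + d(23, 11) = (-5 + 37*(-36) + 38*(-21))/(-21 - 36) + (1 + (1/8)*23 + (1/8)*11) = (-5 - 1332 - 798)/(-57) + (1 + 23/8 + 11/8) = -1/57*(-2135) + 21/4 = 2135/57 + 21/4 = 9737/228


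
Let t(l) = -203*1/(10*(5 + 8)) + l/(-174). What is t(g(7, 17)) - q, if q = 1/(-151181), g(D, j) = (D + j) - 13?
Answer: -1389045373/854928555 ≈ -1.6248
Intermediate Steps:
g(D, j) = -13 + D + j
t(l) = -203/130 - l/174 (t(l) = -203/(13*10) + l*(-1/174) = -203/130 - l/174)
q = -1/151181 ≈ -6.6146e-6
t(g(7, 17)) - q = (-203/130 - (-13 + 7 + 17)/174) - 1*(-1/151181) = (-203/130 - 1/174*11) + 1/151181 = (-203/130 - 11/174) + 1/151181 = -9188/5655 + 1/151181 = -1389045373/854928555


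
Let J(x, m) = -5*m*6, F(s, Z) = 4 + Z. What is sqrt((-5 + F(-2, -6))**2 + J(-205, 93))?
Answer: I*sqrt(2741) ≈ 52.355*I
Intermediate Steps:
J(x, m) = -30*m
sqrt((-5 + F(-2, -6))**2 + J(-205, 93)) = sqrt((-5 + (4 - 6))**2 - 30*93) = sqrt((-5 - 2)**2 - 2790) = sqrt((-7)**2 - 2790) = sqrt(49 - 2790) = sqrt(-2741) = I*sqrt(2741)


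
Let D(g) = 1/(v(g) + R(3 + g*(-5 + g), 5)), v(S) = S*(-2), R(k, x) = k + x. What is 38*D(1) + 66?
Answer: 85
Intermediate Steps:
v(S) = -2*S
D(g) = 1/(8 - 2*g + g*(-5 + g)) (D(g) = 1/(-2*g + ((3 + g*(-5 + g)) + 5)) = 1/(-2*g + (8 + g*(-5 + g))) = 1/(8 - 2*g + g*(-5 + g)))
38*D(1) + 66 = 38/(8 + 1² - 7*1) + 66 = 38/(8 + 1 - 7) + 66 = 38/2 + 66 = 38*(½) + 66 = 19 + 66 = 85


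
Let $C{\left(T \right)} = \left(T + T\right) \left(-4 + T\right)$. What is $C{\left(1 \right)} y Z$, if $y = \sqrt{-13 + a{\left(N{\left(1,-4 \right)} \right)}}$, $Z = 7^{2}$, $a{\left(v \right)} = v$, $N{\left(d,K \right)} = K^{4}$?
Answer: $- 2646 \sqrt{3} \approx -4583.0$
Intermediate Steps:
$C{\left(T \right)} = 2 T \left(-4 + T\right)$
$Z = 49$
$y = 9 \sqrt{3}$ ($y = \sqrt{-13 + \left(-4\right)^{4}} = \sqrt{-13 + 256} = \sqrt{243} = 9 \sqrt{3} \approx 15.588$)
$C{\left(1 \right)} y Z = 2 \cdot 1 \left(-4 + 1\right) 9 \sqrt{3} \cdot 49 = 2 \cdot 1 \left(-3\right) 9 \sqrt{3} \cdot 49 = - 6 \cdot 9 \sqrt{3} \cdot 49 = - 54 \sqrt{3} \cdot 49 = - 2646 \sqrt{3}$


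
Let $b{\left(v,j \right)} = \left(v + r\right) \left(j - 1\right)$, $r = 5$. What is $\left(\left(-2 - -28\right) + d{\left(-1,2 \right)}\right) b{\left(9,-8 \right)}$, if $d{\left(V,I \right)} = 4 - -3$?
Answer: $-4158$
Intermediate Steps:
$d{\left(V,I \right)} = 7$ ($d{\left(V,I \right)} = 4 + 3 = 7$)
$b{\left(v,j \right)} = \left(-1 + j\right) \left(5 + v\right)$ ($b{\left(v,j \right)} = \left(v + 5\right) \left(j - 1\right) = \left(5 + v\right) \left(j + \left(-5 + 4\right)\right) = \left(5 + v\right) \left(j - 1\right) = \left(5 + v\right) \left(-1 + j\right) = \left(-1 + j\right) \left(5 + v\right)$)
$\left(\left(-2 - -28\right) + d{\left(-1,2 \right)}\right) b{\left(9,-8 \right)} = \left(\left(-2 - -28\right) + 7\right) \left(-5 - 9 + 5 \left(-8\right) - 72\right) = \left(\left(-2 + 28\right) + 7\right) \left(-5 - 9 - 40 - 72\right) = \left(26 + 7\right) \left(-126\right) = 33 \left(-126\right) = -4158$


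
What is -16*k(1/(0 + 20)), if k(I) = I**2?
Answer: -1/25 ≈ -0.040000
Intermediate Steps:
-16*k(1/(0 + 20)) = -16/(0 + 20)**2 = -16*(1/20)**2 = -16*1/400 = -1/25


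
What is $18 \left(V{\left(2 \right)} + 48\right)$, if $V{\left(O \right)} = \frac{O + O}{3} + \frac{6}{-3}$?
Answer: $852$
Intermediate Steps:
$V{\left(O \right)} = -2 + \frac{2 O}{3}$ ($V{\left(O \right)} = 2 O \frac{1}{3} + 6 \left(- \frac{1}{3}\right) = \frac{2 O}{3} - 2 = -2 + \frac{2 O}{3}$)
$18 \left(V{\left(2 \right)} + 48\right) = 18 \left(\left(-2 + \frac{2}{3} \cdot 2\right) + 48\right) = 18 \left(\left(-2 + \frac{4}{3}\right) + 48\right) = 18 \left(- \frac{2}{3} + 48\right) = 18 \cdot \frac{142}{3} = 852$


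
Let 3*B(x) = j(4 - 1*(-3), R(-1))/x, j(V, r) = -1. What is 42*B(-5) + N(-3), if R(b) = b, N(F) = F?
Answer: -1/5 ≈ -0.20000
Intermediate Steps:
B(x) = -1/(3*x) (B(x) = (-1/x)/3 = -1/(3*x))
42*B(-5) + N(-3) = 42*(-1/3/(-5)) - 3 = 42*(-1/3*(-1/5)) - 3 = 42*(1/15) - 3 = 14/5 - 3 = -1/5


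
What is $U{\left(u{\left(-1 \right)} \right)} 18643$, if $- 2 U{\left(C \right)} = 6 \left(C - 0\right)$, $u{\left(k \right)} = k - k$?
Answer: $0$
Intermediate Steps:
$u{\left(k \right)} = 0$
$U{\left(C \right)} = - 3 C$ ($U{\left(C \right)} = - \frac{6 \left(C - 0\right)}{2} = - \frac{6 \left(C + 0\right)}{2} = - \frac{6 C}{2} = - 3 C$)
$U{\left(u{\left(-1 \right)} \right)} 18643 = \left(-3\right) 0 \cdot 18643 = 0 \cdot 18643 = 0$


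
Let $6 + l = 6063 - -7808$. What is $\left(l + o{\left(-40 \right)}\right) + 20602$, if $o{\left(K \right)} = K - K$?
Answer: $34467$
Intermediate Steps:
$o{\left(K \right)} = 0$
$l = 13865$ ($l = -6 + \left(6063 - -7808\right) = -6 + \left(6063 + 7808\right) = -6 + 13871 = 13865$)
$\left(l + o{\left(-40 \right)}\right) + 20602 = \left(13865 + 0\right) + 20602 = 13865 + 20602 = 34467$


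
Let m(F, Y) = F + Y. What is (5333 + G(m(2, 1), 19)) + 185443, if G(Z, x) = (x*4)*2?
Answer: 190928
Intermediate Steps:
G(Z, x) = 8*x (G(Z, x) = (4*x)*2 = 8*x)
(5333 + G(m(2, 1), 19)) + 185443 = (5333 + 8*19) + 185443 = (5333 + 152) + 185443 = 5485 + 185443 = 190928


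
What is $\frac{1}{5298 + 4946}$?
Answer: $\frac{1}{10244} \approx 9.7618 \cdot 10^{-5}$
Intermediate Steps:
$\frac{1}{5298 + 4946} = \frac{1}{10244}$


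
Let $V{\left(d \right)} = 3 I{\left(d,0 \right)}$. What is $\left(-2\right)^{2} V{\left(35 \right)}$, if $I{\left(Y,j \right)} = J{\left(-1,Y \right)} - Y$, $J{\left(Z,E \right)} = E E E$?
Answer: $514080$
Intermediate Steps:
$J{\left(Z,E \right)} = E^{3}$ ($J{\left(Z,E \right)} = E E^{2} = E^{3}$)
$I{\left(Y,j \right)} = Y^{3} - Y$
$V{\left(d \right)} = - 3 d + 3 d^{3}$ ($V{\left(d \right)} = 3 \left(d^{3} - d\right) = - 3 d + 3 d^{3}$)
$\left(-2\right)^{2} V{\left(35 \right)} = \left(-2\right)^{2} \cdot 3 \cdot 35 \left(-1 + 35^{2}\right) = 4 \cdot 3 \cdot 35 \left(-1 + 1225\right) = 4 \cdot 3 \cdot 35 \cdot 1224 = 4 \cdot 128520 = 514080$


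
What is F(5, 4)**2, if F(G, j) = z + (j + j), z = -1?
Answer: 49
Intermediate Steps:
F(G, j) = -1 + 2*j (F(G, j) = -1 + (j + j) = -1 + 2*j)
F(5, 4)**2 = (-1 + 2*4)**2 = (-1 + 8)**2 = 7**2 = 49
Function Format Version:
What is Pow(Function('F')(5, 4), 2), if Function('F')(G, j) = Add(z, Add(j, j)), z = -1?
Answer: 49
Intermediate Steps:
Function('F')(G, j) = Add(-1, Mul(2, j)) (Function('F')(G, j) = Add(-1, Add(j, j)) = Add(-1, Mul(2, j)))
Pow(Function('F')(5, 4), 2) = Pow(Add(-1, Mul(2, 4)), 2) = Pow(Add(-1, 8), 2) = Pow(7, 2) = 49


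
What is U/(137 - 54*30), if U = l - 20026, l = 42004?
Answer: -21978/1483 ≈ -14.820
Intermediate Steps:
U = 21978 (U = 42004 - 20026 = 21978)
U/(137 - 54*30) = 21978/(137 - 54*30) = 21978/(137 - 1620) = 21978/(-1483) = 21978*(-1/1483) = -21978/1483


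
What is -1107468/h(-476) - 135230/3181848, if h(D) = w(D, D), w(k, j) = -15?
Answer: 587298802069/7954620 ≈ 73831.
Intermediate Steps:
h(D) = -15
-1107468/h(-476) - 135230/3181848 = -1107468/(-15) - 135230/3181848 = -1107468*(-1/15) - 135230*1/3181848 = 369156/5 - 67615/1590924 = 587298802069/7954620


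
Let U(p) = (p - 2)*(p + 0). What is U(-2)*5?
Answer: 40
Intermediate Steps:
U(p) = p*(-2 + p) (U(p) = (-2 + p)*p = p*(-2 + p))
U(-2)*5 = -2*(-2 - 2)*5 = -2*(-4)*5 = 8*5 = 40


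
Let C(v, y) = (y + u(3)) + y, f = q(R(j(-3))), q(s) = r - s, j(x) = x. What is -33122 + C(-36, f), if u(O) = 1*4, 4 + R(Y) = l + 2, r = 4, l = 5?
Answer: -33116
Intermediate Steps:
R(Y) = 3 (R(Y) = -4 + (5 + 2) = -4 + 7 = 3)
q(s) = 4 - s
u(O) = 4
f = 1 (f = 4 - 1*3 = 4 - 3 = 1)
C(v, y) = 4 + 2*y (C(v, y) = (y + 4) + y = (4 + y) + y = 4 + 2*y)
-33122 + C(-36, f) = -33122 + (4 + 2*1) = -33122 + (4 + 2) = -33122 + 6 = -33116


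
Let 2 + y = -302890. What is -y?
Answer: 302892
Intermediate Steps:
y = -302892 (y = -2 - 302890 = -302892)
-y = -1*(-302892) = 302892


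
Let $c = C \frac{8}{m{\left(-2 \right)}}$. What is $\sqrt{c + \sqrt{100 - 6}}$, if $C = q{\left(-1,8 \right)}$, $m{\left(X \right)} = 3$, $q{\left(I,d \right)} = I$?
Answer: $\frac{\sqrt{-24 + 9 \sqrt{94}}}{3} \approx 2.6512$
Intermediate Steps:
$C = -1$
$c = - \frac{8}{3} \approx -2.6667$
$\sqrt{c + \sqrt{100 - 6}} = \sqrt{- \frac{8}{3} + \sqrt{100 - 6}} = \sqrt{- \frac{8}{3} + \sqrt{94}}$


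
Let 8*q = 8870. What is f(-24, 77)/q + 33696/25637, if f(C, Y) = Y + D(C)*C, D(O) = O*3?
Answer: 66908180/22740019 ≈ 2.9423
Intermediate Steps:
q = 4435/4 (q = (⅛)*8870 = 4435/4 ≈ 1108.8)
D(O) = 3*O
f(C, Y) = Y + 3*C² (f(C, Y) = Y + (3*C)*C = Y + 3*C²)
f(-24, 77)/q + 33696/25637 = (77 + 3*(-24)²)/(4435/4) + 33696/25637 = (77 + 3*576)*(4/4435) + 33696*(1/25637) = (77 + 1728)*(4/4435) + 33696/25637 = 1805*(4/4435) + 33696/25637 = 1444/887 + 33696/25637 = 66908180/22740019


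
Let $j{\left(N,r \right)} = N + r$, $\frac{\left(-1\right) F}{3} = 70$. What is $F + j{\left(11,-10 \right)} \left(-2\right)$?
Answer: $-212$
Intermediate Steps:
$F = -210$ ($F = \left(-3\right) 70 = -210$)
$F + j{\left(11,-10 \right)} \left(-2\right) = -210 + \left(11 - 10\right) \left(-2\right) = -210 + 1 \left(-2\right) = -210 - 2 = -212$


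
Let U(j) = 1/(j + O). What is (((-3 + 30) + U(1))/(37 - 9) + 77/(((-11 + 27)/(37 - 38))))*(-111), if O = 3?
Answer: 23865/56 ≈ 426.16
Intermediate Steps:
U(j) = 1/(3 + j) (U(j) = 1/(j + 3) = 1/(3 + j))
(((-3 + 30) + U(1))/(37 - 9) + 77/(((-11 + 27)/(37 - 38))))*(-111) = (((-3 + 30) + 1/(3 + 1))/(37 - 9) + 77/(((-11 + 27)/(37 - 38))))*(-111) = ((27 + 1/4)/28 + 77/((16/(-1))))*(-111) = ((27 + ¼)*(1/28) + 77/((16*(-1))))*(-111) = ((109/4)*(1/28) + 77/(-16))*(-111) = (109/112 + 77*(-1/16))*(-111) = (109/112 - 77/16)*(-111) = -215/56*(-111) = 23865/56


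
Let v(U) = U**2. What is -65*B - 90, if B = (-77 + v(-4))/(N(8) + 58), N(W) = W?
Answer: -1975/66 ≈ -29.924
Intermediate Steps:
B = -61/66 (B = (-77 + (-4)**2)/(8 + 58) = (-77 + 16)/66 = -61*1/66 = -61/66 ≈ -0.92424)
-65*B - 90 = -65*(-61/66) - 90 = 3965/66 - 90 = -1975/66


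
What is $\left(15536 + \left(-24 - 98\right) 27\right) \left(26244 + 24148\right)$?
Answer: $616898864$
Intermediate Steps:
$\left(15536 + \left(-24 - 98\right) 27\right) \left(26244 + 24148\right) = \left(15536 - 3294\right) 50392 = 12242 \cdot 50392 = 616898864$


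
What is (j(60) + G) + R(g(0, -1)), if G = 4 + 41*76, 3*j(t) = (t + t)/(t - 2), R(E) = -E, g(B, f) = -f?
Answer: 90471/29 ≈ 3119.7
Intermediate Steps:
j(t) = 2*t/(3*(-2 + t)) (j(t) = ((t + t)/(t - 2))/3 = ((2*t)/(-2 + t))/3 = (2*t/(-2 + t))/3 = 2*t/(3*(-2 + t)))
G = 3120 (G = 4 + 3116 = 3120)
(j(60) + G) + R(g(0, -1)) = ((⅔)*60/(-2 + 60) + 3120) - (-1)*(-1) = ((⅔)*60/58 + 3120) - 1*1 = ((⅔)*60*(1/58) + 3120) - 1 = (20/29 + 3120) - 1 = 90500/29 - 1 = 90471/29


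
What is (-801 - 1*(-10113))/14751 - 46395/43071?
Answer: -31477277/70593369 ≈ -0.44590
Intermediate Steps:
(-801 - 1*(-10113))/14751 - 46395/43071 = (-801 + 10113)*(1/14751) - 46395*1/43071 = 9312*(1/14751) - 15465/14357 = 3104/4917 - 15465/14357 = -31477277/70593369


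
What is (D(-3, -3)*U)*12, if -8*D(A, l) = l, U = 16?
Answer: 72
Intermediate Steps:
D(A, l) = -l/8
(D(-3, -3)*U)*12 = (-⅛*(-3)*16)*12 = ((3/8)*16)*12 = 6*12 = 72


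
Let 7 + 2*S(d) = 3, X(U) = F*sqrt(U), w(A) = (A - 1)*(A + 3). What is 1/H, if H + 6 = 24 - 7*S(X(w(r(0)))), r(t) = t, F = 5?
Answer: 1/32 ≈ 0.031250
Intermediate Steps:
w(A) = (-1 + A)*(3 + A)
X(U) = 5*sqrt(U)
S(d) = -2 (S(d) = -7/2 + (1/2)*3 = -7/2 + 3/2 = -2)
H = 32 (H = -6 + (24 - 7*(-2)) = -6 + (24 + 14) = -6 + 38 = 32)
1/H = 1/32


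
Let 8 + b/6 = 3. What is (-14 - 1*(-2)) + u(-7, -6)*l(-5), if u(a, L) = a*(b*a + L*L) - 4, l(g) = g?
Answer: 8618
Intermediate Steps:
b = -30 (b = -48 + 6*3 = -48 + 18 = -30)
u(a, L) = -4 + a*(L² - 30*a) (u(a, L) = a*(-30*a + L*L) - 4 = a*(-30*a + L²) - 4 = a*(L² - 30*a) - 4 = -4 + a*(L² - 30*a))
(-14 - 1*(-2)) + u(-7, -6)*l(-5) = (-14 - 1*(-2)) + (-4 - 30*(-7)² - 7*(-6)²)*(-5) = (-14 + 2) + (-4 - 30*49 - 7*36)*(-5) = -12 + (-4 - 1470 - 252)*(-5) = -12 - 1726*(-5) = -12 + 8630 = 8618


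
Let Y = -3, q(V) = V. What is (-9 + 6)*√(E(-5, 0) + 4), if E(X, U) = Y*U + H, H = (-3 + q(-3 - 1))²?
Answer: -3*√53 ≈ -21.840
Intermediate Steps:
H = 49 (H = (-3 + (-3 - 1))² = (-3 - 4)² = (-7)² = 49)
E(X, U) = 49 - 3*U (E(X, U) = -3*U + 49 = 49 - 3*U)
(-9 + 6)*√(E(-5, 0) + 4) = (-9 + 6)*√((49 - 3*0) + 4) = -3*√((49 + 0) + 4) = -3*√(49 + 4) = -3*√53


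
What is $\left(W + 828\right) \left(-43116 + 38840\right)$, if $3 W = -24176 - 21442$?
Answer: $61480328$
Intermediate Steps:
$W = -15206$ ($W = \frac{-24176 - 21442}{3} = \frac{1}{3} \left(-45618\right) = -15206$)
$\left(W + 828\right) \left(-43116 + 38840\right) = \left(-15206 + 828\right) \left(-43116 + 38840\right) = \left(-14378\right) \left(-4276\right) = 61480328$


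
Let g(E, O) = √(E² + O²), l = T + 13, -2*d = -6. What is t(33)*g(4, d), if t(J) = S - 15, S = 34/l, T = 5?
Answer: -590/9 ≈ -65.556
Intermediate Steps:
d = 3 (d = -½*(-6) = 3)
l = 18 (l = 5 + 13 = 18)
S = 17/9 (S = 34/18 = 34*(1/18) = 17/9 ≈ 1.8889)
t(J) = -118/9 (t(J) = 17/9 - 15 = -118/9)
t(33)*g(4, d) = -118*√(4² + 3²)/9 = -118*√(16 + 9)/9 = -118*√25/9 = -118/9*5 = -590/9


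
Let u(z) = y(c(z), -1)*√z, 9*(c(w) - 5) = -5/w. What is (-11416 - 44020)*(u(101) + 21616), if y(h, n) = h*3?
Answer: -1198304576 - 251679440*√101/303 ≈ -1.2067e+9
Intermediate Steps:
c(w) = 5 - 5/(9*w) (c(w) = 5 + (-5/w)/9 = 5 - 5/(9*w))
y(h, n) = 3*h
u(z) = √z*(15 - 5/(3*z)) (u(z) = (3*(5 - 5/(9*z)))*√z = (15 - 5/(3*z))*√z = √z*(15 - 5/(3*z)))
(-11416 - 44020)*(u(101) + 21616) = (-11416 - 44020)*(5*(-1 + 9*101)/(3*√101) + 21616) = -55436*(5*(√101/101)*(-1 + 909)/3 + 21616) = -55436*((5/3)*(√101/101)*908 + 21616) = -55436*(4540*√101/303 + 21616) = -55436*(21616 + 4540*√101/303) = -1198304576 - 251679440*√101/303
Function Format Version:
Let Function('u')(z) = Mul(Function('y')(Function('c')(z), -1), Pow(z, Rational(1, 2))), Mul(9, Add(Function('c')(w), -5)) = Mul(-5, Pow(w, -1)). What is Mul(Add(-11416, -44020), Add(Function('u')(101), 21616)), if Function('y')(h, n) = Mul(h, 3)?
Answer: Add(-1198304576, Mul(Rational(-251679440, 303), Pow(101, Rational(1, 2)))) ≈ -1.2067e+9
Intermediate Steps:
Function('c')(w) = Add(5, Mul(Rational(-5, 9), Pow(w, -1))) (Function('c')(w) = Add(5, Mul(Rational(1, 9), Mul(-5, Pow(w, -1)))) = Add(5, Mul(Rational(-5, 9), Pow(w, -1))))
Function('y')(h, n) = Mul(3, h)
Function('u')(z) = Mul(Pow(z, Rational(1, 2)), Add(15, Mul(Rational(-5, 3), Pow(z, -1)))) (Function('u')(z) = Mul(Mul(3, Add(5, Mul(Rational(-5, 9), Pow(z, -1)))), Pow(z, Rational(1, 2))) = Mul(Add(15, Mul(Rational(-5, 3), Pow(z, -1))), Pow(z, Rational(1, 2))) = Mul(Pow(z, Rational(1, 2)), Add(15, Mul(Rational(-5, 3), Pow(z, -1)))))
Mul(Add(-11416, -44020), Add(Function('u')(101), 21616)) = Mul(Add(-11416, -44020), Add(Mul(Rational(5, 3), Pow(101, Rational(-1, 2)), Add(-1, Mul(9, 101))), 21616)) = Mul(-55436, Add(Mul(Rational(5, 3), Mul(Rational(1, 101), Pow(101, Rational(1, 2))), Add(-1, 909)), 21616)) = Mul(-55436, Add(Mul(Rational(5, 3), Mul(Rational(1, 101), Pow(101, Rational(1, 2))), 908), 21616)) = Mul(-55436, Add(Mul(Rational(4540, 303), Pow(101, Rational(1, 2))), 21616)) = Mul(-55436, Add(21616, Mul(Rational(4540, 303), Pow(101, Rational(1, 2))))) = Add(-1198304576, Mul(Rational(-251679440, 303), Pow(101, Rational(1, 2))))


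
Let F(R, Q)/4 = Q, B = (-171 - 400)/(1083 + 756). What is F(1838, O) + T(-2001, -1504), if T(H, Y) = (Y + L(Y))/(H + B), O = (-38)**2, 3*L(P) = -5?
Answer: 21260817081/3680410 ≈ 5776.8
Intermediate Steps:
L(P) = -5/3 (L(P) = (1/3)*(-5) = -5/3)
B = -571/1839 ≈ -0.31049
O = 1444
F(R, Q) = 4*Q
T(H, Y) = (-5/3 + Y)/(-571/1839 + H) (T(H, Y) = (Y - 5/3)/(H - 571/1839) = (-5/3 + Y)/(-571/1839 + H))
F(1838, O) + T(-2001, -1504) = 4*1444 + 613*(-5 + 3*(-1504))/(-571 + 1839*(-2001)) = 5776 + 613*(-5 - 4512)/(-571 - 3679839) = 5776 + 613*(-4517)/(-3680410) = 5776 + 613*(-1/3680410)*(-4517) = 5776 + 2768921/3680410 = 21260817081/3680410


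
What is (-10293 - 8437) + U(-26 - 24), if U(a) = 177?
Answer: -18553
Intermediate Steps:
(-10293 - 8437) + U(-26 - 24) = (-10293 - 8437) + 177 = -18730 + 177 = -18553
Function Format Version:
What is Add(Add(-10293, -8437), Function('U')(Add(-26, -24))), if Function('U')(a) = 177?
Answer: -18553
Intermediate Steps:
Add(Add(-10293, -8437), Function('U')(Add(-26, -24))) = Add(Add(-10293, -8437), 177) = Add(-18730, 177) = -18553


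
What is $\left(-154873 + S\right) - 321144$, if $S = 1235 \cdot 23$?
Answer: $-447612$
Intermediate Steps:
$S = 28405$
$\left(-154873 + S\right) - 321144 = \left(-154873 + 28405\right) - 321144 = -126468 - 321144 = -447612$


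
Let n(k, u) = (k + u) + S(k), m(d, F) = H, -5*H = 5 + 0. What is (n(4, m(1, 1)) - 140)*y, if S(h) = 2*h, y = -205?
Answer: 26445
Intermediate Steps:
H = -1 (H = -(5 + 0)/5 = -1/5*5 = -1)
m(d, F) = -1
n(k, u) = u + 3*k (n(k, u) = (k + u) + 2*k = u + 3*k)
(n(4, m(1, 1)) - 140)*y = ((-1 + 3*4) - 140)*(-205) = ((-1 + 12) - 140)*(-205) = (11 - 140)*(-205) = -129*(-205) = 26445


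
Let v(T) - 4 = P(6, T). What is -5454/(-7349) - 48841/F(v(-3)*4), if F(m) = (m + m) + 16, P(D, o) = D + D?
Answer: -358147133/1058256 ≈ -338.43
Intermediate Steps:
P(D, o) = 2*D
v(T) = 16 (v(T) = 4 + 2*6 = 4 + 12 = 16)
F(m) = 16 + 2*m (F(m) = 2*m + 16 = 16 + 2*m)
-5454/(-7349) - 48841/F(v(-3)*4) = -5454/(-7349) - 48841/(16 + 2*(16*4)) = -5454*(-1/7349) - 48841/(16 + 2*64) = 5454/7349 - 48841/(16 + 128) = 5454/7349 - 48841/144 = -358147133/1058256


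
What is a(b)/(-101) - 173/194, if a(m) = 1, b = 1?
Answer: -17667/19594 ≈ -0.90165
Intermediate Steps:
a(b)/(-101) - 173/194 = 1/(-101) - 173/194 = 1*(-1/101) - 173*1/194 = -1/101 - 173/194 = -17667/19594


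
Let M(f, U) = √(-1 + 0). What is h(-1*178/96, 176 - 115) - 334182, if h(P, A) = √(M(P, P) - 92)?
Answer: -334182 + √(-92 + I) ≈ -3.3418e+5 + 9.5918*I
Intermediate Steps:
M(f, U) = I (M(f, U) = √(-1) = I)
h(P, A) = √(-92 + I) (h(P, A) = √(I - 92) = √(-92 + I))
h(-1*178/96, 176 - 115) - 334182 = √(-92 + I) - 334182 = -334182 + √(-92 + I)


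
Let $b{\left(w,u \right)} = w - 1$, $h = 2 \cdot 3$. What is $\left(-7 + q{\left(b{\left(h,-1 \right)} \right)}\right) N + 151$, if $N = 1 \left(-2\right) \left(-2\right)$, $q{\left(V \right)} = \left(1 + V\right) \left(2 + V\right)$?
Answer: $291$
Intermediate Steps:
$h = 6$
$b{\left(w,u \right)} = -1 + w$
$N = 4$ ($N = \left(-2\right) \left(-2\right) = 4$)
$\left(-7 + q{\left(b{\left(h,-1 \right)} \right)}\right) N + 151 = \left(-7 + \left(2 + \left(-1 + 6\right)^{2} + 3 \left(-1 + 6\right)\right)\right) 4 + 151 = \left(-7 + \left(2 + 5^{2} + 3 \cdot 5\right)\right) 4 + 151 = \left(-7 + \left(2 + 25 + 15\right)\right) 4 + 151 = \left(-7 + 42\right) 4 + 151 = 35 \cdot 4 + 151 = 140 + 151 = 291$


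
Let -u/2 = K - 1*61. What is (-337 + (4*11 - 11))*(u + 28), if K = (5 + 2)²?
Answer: -15808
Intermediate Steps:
K = 49 (K = 7² = 49)
u = 24 (u = -2*(49 - 1*61) = -2*(49 - 61) = -2*(-12) = 24)
(-337 + (4*11 - 11))*(u + 28) = (-337 + (4*11 - 11))*(24 + 28) = (-337 + (44 - 11))*52 = (-337 + 33)*52 = -304*52 = -15808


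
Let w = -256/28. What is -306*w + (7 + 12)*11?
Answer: 21047/7 ≈ 3006.7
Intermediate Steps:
w = -64/7 (w = -256*1/28 = -64/7 ≈ -9.1429)
-306*w + (7 + 12)*11 = -306*(-64/7) + (7 + 12)*11 = 19584/7 + 19*11 = 19584/7 + 209 = 21047/7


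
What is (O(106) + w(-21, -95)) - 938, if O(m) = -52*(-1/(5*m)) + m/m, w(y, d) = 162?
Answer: -205349/265 ≈ -774.90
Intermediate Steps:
O(m) = 1 + 52/(5*m) (O(m) = -52*(-1/(5*m)) + 1 = -(-52)/(5*m) + 1 = 52/(5*m) + 1 = 1 + 52/(5*m))
(O(106) + w(-21, -95)) - 938 = ((52/5 + 106)/106 + 162) - 938 = ((1/106)*(582/5) + 162) - 938 = (291/265 + 162) - 938 = 43221/265 - 938 = -205349/265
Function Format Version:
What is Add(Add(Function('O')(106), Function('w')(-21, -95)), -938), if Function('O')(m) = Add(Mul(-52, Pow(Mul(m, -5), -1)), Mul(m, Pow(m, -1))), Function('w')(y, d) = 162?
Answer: Rational(-205349, 265) ≈ -774.90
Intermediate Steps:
Function('O')(m) = Add(1, Mul(Rational(52, 5), Pow(m, -1))) (Function('O')(m) = Add(Mul(-52, Pow(Mul(-5, m), -1)), 1) = Add(Mul(-52, Mul(Rational(-1, 5), Pow(m, -1))), 1) = Add(Mul(Rational(52, 5), Pow(m, -1)), 1) = Add(1, Mul(Rational(52, 5), Pow(m, -1))))
Add(Add(Function('O')(106), Function('w')(-21, -95)), -938) = Add(Add(Mul(Pow(106, -1), Add(Rational(52, 5), 106)), 162), -938) = Add(Add(Mul(Rational(1, 106), Rational(582, 5)), 162), -938) = Add(Add(Rational(291, 265), 162), -938) = Add(Rational(43221, 265), -938) = Rational(-205349, 265)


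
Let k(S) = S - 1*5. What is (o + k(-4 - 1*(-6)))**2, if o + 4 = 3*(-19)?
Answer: 4096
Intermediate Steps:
k(S) = -5 + S (k(S) = S - 5 = -5 + S)
o = -61 (o = -4 + 3*(-19) = -4 - 57 = -61)
(o + k(-4 - 1*(-6)))**2 = (-61 + (-5 + (-4 - 1*(-6))))**2 = (-61 + (-5 + (-4 + 6)))**2 = (-61 + (-5 + 2))**2 = (-61 - 3)**2 = (-64)**2 = 4096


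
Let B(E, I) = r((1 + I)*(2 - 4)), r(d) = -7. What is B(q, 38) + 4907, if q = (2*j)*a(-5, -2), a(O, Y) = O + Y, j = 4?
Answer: 4900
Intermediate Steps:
q = -56 (q = (2*4)*(-5 - 2) = 8*(-7) = -56)
B(E, I) = -7
B(q, 38) + 4907 = -7 + 4907 = 4900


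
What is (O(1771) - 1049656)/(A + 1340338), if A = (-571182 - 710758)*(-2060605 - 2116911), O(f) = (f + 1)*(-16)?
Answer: -539004/2677663100689 ≈ -2.0130e-7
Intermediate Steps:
O(f) = -16 - 16*f (O(f) = (1 + f)*(-16) = -16 - 16*f)
A = 5355324861040 (A = -1281940*(-4177516) = 5355324861040)
(O(1771) - 1049656)/(A + 1340338) = ((-16 - 16*1771) - 1049656)/(5355324861040 + 1340338) = ((-16 - 28336) - 1049656)/5355326201378 = (-28352 - 1049656)*(1/5355326201378) = -1078008*1/5355326201378 = -539004/2677663100689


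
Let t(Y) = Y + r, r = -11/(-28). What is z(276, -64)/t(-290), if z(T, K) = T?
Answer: -2576/2703 ≈ -0.95302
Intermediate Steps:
r = 11/28 (r = -11*(-1/28) = 11/28 ≈ 0.39286)
t(Y) = 11/28 + Y (t(Y) = Y + 11/28 = 11/28 + Y)
z(276, -64)/t(-290) = 276/(11/28 - 290) = 276/(-8109/28) = 276*(-28/8109) = -2576/2703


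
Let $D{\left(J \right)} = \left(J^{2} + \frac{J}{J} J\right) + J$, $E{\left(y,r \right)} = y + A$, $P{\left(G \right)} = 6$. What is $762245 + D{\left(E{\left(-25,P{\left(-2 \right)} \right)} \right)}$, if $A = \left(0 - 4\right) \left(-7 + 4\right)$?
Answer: $762388$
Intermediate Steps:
$A = 12$ ($A = \left(-4\right) \left(-3\right) = 12$)
$E{\left(y,r \right)} = 12 + y$ ($E{\left(y,r \right)} = y + 12 = 12 + y$)
$D{\left(J \right)} = J^{2} + 2 J$ ($D{\left(J \right)} = \left(J^{2} + 1 J\right) + J = \left(J^{2} + J\right) + J = \left(J + J^{2}\right) + J = J^{2} + 2 J$)
$762245 + D{\left(E{\left(-25,P{\left(-2 \right)} \right)} \right)} = 762245 + \left(12 - 25\right) \left(2 + \left(12 - 25\right)\right) = 762245 - 13 \left(2 - 13\right) = 762245 - -143 = 762245 + 143 = 762388$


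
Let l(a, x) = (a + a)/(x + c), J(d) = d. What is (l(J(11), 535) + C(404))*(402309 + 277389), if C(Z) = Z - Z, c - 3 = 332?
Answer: 2492226/145 ≈ 17188.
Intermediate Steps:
c = 335 (c = 3 + 332 = 335)
l(a, x) = 2*a/(335 + x) (l(a, x) = (a + a)/(x + 335) = (2*a)/(335 + x) = 2*a/(335 + x))
C(Z) = 0
(l(J(11), 535) + C(404))*(402309 + 277389) = (2*11/(335 + 535) + 0)*(402309 + 277389) = (2*11/870 + 0)*679698 = (2*11*(1/870) + 0)*679698 = (11/435 + 0)*679698 = (11/435)*679698 = 2492226/145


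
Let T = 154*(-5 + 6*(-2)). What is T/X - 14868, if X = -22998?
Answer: -170965823/11499 ≈ -14868.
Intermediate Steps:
T = -2618 (T = 154*(-5 - 12) = 154*(-17) = -2618)
T/X - 14868 = -2618/(-22998) - 14868 = -2618*(-1/22998) - 14868 = 1309/11499 - 14868 = -170965823/11499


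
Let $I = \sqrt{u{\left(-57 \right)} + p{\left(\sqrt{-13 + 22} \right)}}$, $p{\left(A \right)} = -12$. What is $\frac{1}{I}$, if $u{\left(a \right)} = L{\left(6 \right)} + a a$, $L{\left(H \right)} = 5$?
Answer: $\frac{\sqrt{3242}}{3242} \approx 0.017563$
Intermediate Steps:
$u{\left(a \right)} = 5 + a^{2}$ ($u{\left(a \right)} = 5 + a a = 5 + a^{2}$)
$I = \sqrt{3242}$ ($I = \sqrt{\left(5 + \left(-57\right)^{2}\right) - 12} = \sqrt{\left(5 + 3249\right) - 12} = \sqrt{3254 - 12} = \sqrt{3242} \approx 56.939$)
$\frac{1}{I} = \frac{1}{\sqrt{3242}} = \frac{\sqrt{3242}}{3242}$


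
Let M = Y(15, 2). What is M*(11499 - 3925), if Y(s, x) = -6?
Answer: -45444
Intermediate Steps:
M = -6
M*(11499 - 3925) = -6*(11499 - 3925) = -6*7574 = -45444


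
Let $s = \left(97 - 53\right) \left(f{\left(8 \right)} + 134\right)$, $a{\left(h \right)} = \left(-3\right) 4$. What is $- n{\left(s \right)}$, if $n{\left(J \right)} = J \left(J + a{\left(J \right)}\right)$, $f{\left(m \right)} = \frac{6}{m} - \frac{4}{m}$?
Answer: $-34821765$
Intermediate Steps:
$a{\left(h \right)} = -12$
$f{\left(m \right)} = \frac{2}{m}$
$s = 5907$ ($s = \left(97 - 53\right) \left(\frac{2}{8} + 134\right) = 44 \left(2 \cdot \frac{1}{8} + 134\right) = 44 \left(\frac{1}{4} + 134\right) = 44 \cdot \frac{537}{4} = 5907$)
$n{\left(J \right)} = J \left(-12 + J\right)$ ($n{\left(J \right)} = J \left(J - 12\right) = J \left(-12 + J\right)$)
$- n{\left(s \right)} = - 5907 \left(-12 + 5907\right) = - 5907 \cdot 5895 = \left(-1\right) 34821765 = -34821765$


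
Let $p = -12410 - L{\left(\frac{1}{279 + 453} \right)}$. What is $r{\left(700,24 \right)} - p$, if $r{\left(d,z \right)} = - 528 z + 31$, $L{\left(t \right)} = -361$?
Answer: $-592$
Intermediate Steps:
$r{\left(d,z \right)} = 31 - 528 z$
$p = -12049$ ($p = -12410 - -361 = -12410 + 361 = -12049$)
$r{\left(700,24 \right)} - p = \left(31 - 12672\right) - -12049 = \left(31 - 12672\right) + 12049 = -12641 + 12049 = -592$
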